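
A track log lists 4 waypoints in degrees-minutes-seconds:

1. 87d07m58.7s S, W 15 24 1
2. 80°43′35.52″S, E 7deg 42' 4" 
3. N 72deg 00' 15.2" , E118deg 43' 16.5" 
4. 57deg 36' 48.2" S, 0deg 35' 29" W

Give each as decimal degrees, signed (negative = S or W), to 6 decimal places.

Point 1:
  Lat: 87° + 7/60 + 58.7/3600 = 87 + 0.116667 + 0.016306 = 87.1329722
  S ⇒ negate
  Lon: 24′ + 1″ = 24.01667′; 15 + 24.01667/60 = 15.4002778
  W ⇒ negate
Point 2:
  Lat: 80 + 43/60 + 35.52/3600 = 80.7265333
  hemisphere S, so the sign is −
  Lon: 7 + 42/60 + 4/3600 = 7.7011111
  E ⇒ keep positive
Point 3:
  Lat: 72 + 0/60 + 15.2/3600 = 72.0042222
  N ⇒ keep positive
  Longitude: 43′ + 16.5″ = 43.27500′; 118 + 43.27500/60 = 118.7212500
  E ⇒ keep positive
Point 4:
  Lat: 57 + 36/60 + 48.2/3600 = 57.6133889
  S ⇒ negate
  Lon: 0 + 35/60 + 29/3600 = 0.5913889
  W → negative

1. -87.132972, -15.400278
2. -80.726533, 7.701111
3. 72.004222, 118.721250
4. -57.613389, -0.591389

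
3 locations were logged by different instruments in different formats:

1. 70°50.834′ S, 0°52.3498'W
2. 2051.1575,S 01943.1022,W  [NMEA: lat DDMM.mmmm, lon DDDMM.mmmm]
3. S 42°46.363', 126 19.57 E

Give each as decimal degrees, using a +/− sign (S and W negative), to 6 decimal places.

1. -70.847233, -0.872497
2. -20.852625, -19.718370
3. -42.772717, 126.326167

Point 1:
  φ: 50.834′ = 0.847233°; total 70.8472333
  S ⇒ negate
  λ: 52.3498′ = 0.872497°; total 0.8724967
  hemisphere W, so the sign is −
Point 2:
  Latitude: degrees = first 2 digits = 20, minutes = 51.1575; 20 + 51.1575/60 = 20.8526250
  hemisphere S, so the sign is −
  Lon: split at 3 digits → 019° and 43.1022′; 19 + 43.1022/60 = 19.7183700
  W ⇒ negate
Point 3:
  Latitude: 42 + 46.363/60 = 42.7727167
  hemisphere S, so the sign is −
  Lon: 19.57′ = 0.326167°; total 126.3261667
  E ⇒ keep positive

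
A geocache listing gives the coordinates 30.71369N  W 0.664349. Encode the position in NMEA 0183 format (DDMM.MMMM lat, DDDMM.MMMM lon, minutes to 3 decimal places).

3042.821,N / 00039.861,W

φ: minutes = (30.713690 − 30) × 60 = 42.82140
λ: 0° + 0.664349 × 60 = 0° 39.86094′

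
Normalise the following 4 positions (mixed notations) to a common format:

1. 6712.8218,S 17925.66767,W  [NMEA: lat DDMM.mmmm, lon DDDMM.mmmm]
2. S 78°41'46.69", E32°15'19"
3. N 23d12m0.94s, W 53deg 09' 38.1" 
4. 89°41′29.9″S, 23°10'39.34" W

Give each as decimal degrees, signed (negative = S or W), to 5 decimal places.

1. -67.21370, -179.42779
2. -78.69630, 32.25528
3. 23.20026, -53.16058
4. -89.69164, -23.17759

Point 1:
  Latitude: split at 2 digits → 67° and 12.8218′; 67 + 12.8218/60 = 67.213697
  S → negative
  Lon: degrees = first 3 digits = 179, minutes = 25.66767; 179 + 25.66767/60 = 179.427795
  W → negative
Point 2:
  Lat: 78° + 41/60 + 46.69/3600 = 78 + 0.683333 + 0.012969 = 78.696303
  S → negative
  λ: 32° + 15/60 + 19/3600 = 32 + 0.250000 + 0.005278 = 32.255278
  E ⇒ keep positive
Point 3:
  Latitude: 23° + 12/60 + 0.94/3600 = 23 + 0.200000 + 0.000261 = 23.200261
  N ⇒ keep positive
  Longitude: 53° + 9/60 + 38.1/3600 = 53 + 0.150000 + 0.010583 = 53.160583
  W → negative
Point 4:
  Latitude: 41′ + 29.9″ = 41.49833′; 89 + 41.49833/60 = 89.691639
  S → negative
  λ: 23 + 10/60 + 39.34/3600 = 23.177594
  W ⇒ negate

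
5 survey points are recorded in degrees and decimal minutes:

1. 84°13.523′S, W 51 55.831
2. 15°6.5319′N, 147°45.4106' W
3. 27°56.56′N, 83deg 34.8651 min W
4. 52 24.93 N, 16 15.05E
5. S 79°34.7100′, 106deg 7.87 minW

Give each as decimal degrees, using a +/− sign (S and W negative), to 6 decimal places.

1. -84.225383, -51.930517
2. 15.108865, -147.756843
3. 27.942667, -83.581085
4. 52.415500, 16.250833
5. -79.578500, -106.131167

Point 1:
  φ: 84 + 13.523/60 = 84.2253833
  S → negative
  Longitude: 55.831′ = 0.930517°; total 51.9305167
  W → negative
Point 2:
  Latitude: 6.5319′ = 0.108865°; total 15.1088650
  N ⇒ keep positive
  λ: 147 + 45.4106/60 = 147.7568433
  W → negative
Point 3:
  Lat: 27 + 56.56/60 = 27.9426667
  N → positive
  λ: 83 + 34.8651/60 = 83.5810850
  hemisphere W, so the sign is −
Point 4:
  Latitude: 52 + 24.93/60 = 52.4155000
  N → positive
  Longitude: 15.05′ = 0.250833°; total 16.2508333
  E ⇒ keep positive
Point 5:
  φ: 79 + 34.71/60 = 79.5785000
  hemisphere S, so the sign is −
  Lon: 106 + 7.87/60 = 106.1311667
  W → negative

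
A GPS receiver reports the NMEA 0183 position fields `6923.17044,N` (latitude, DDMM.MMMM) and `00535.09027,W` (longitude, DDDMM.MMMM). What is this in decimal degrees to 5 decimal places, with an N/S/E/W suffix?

Latitude: split at 2 digits → 69° and 23.17044′; 69 + 23.17044/60 = 69.386174
Longitude: degrees = first 3 digits = 5, minutes = 35.09027; 5 + 35.09027/60 = 5.584838

69.38617° N, 5.58484° W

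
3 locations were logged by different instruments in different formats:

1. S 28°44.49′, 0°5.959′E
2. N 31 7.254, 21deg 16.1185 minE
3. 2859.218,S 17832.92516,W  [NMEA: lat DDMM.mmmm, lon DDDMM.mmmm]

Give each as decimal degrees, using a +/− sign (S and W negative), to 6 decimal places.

Point 1:
  Latitude: 28 + 44.49/60 = 28.7415000
  hemisphere S, so the sign is −
  Lon: 0 + 5.959/60 = 0.0993167
  E ⇒ keep positive
Point 2:
  Latitude: 31 + 7.254/60 = 31.1209000
  N → positive
  λ: 21 + 16.1185/60 = 21.2686417
  E ⇒ keep positive
Point 3:
  Lat: degrees = first 2 digits = 28, minutes = 59.218; 28 + 59.218/60 = 28.9869667
  S → negative
  λ: degrees = first 3 digits = 178, minutes = 32.92516; 178 + 32.92516/60 = 178.5487527
  W ⇒ negate

1. -28.741500, 0.099317
2. 31.120900, 21.268642
3. -28.986967, -178.548753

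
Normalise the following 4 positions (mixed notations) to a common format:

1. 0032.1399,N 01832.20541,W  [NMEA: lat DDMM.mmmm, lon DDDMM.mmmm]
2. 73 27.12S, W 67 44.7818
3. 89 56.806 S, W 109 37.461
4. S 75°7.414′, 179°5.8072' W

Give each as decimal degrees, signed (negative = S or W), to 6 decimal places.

Point 1:
  φ: split at 2 digits → 00° and 32.1399′; 0 + 32.1399/60 = 0.5356650
  N ⇒ keep positive
  Longitude: degrees = first 3 digits = 18, minutes = 32.20541; 18 + 32.20541/60 = 18.5367568
  W ⇒ negate
Point 2:
  φ: 27.12′ = 0.452000°; total 73.4520000
  S ⇒ negate
  Lon: 67 + 44.7818/60 = 67.7463633
  W → negative
Point 3:
  Lat: 56.806′ = 0.946767°; total 89.9467667
  S → negative
  Lon: 37.461′ = 0.624350°; total 109.6243500
  W ⇒ negate
Point 4:
  Latitude: 7.414′ = 0.123567°; total 75.1235667
  S → negative
  Lon: 5.8072′ = 0.096787°; total 179.0967867
  hemisphere W, so the sign is −

1. 0.535665, -18.536757
2. -73.452000, -67.746363
3. -89.946767, -109.624350
4. -75.123567, -179.096787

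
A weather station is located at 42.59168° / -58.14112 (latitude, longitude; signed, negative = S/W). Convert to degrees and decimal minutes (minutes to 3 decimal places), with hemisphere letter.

42° 35.501′ N, 58° 8.467′ W

Latitude: 42° + 0.591680 × 60 = 42° 35.50080′
Longitude is negative → W; |value| = 58.141120
Longitude: minutes = (58.141120 − 58) × 60 = 8.46720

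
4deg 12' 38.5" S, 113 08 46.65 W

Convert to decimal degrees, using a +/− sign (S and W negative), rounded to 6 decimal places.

Latitude: 12′ + 38.5″ = 12.64167′; 4 + 12.64167/60 = 4.2106944
S → negative
λ: 8′ + 46.65″ = 8.77750′; 113 + 8.77750/60 = 113.1462917
W → negative

-4.210694, -113.146292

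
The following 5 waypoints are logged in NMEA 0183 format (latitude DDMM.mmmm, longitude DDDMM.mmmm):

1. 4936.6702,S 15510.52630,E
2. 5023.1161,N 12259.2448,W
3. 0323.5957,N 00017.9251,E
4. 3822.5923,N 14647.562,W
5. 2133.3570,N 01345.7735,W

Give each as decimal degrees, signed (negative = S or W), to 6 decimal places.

1. -49.611170, 155.175438
2. 50.385268, -122.987413
3. 3.393262, 0.298752
4. 38.376538, -146.792700
5. 21.555950, -13.762892

Point 1:
  Latitude: split at 2 digits → 49° and 36.6702′; 49 + 36.6702/60 = 49.6111700
  S ⇒ negate
  λ: degrees = first 3 digits = 155, minutes = 10.5263; 155 + 10.5263/60 = 155.1754383
  E ⇒ keep positive
Point 2:
  φ: split at 2 digits → 50° and 23.1161′; 50 + 23.1161/60 = 50.3852683
  N → positive
  λ: split at 3 digits → 122° and 59.2448′; 122 + 59.2448/60 = 122.9874133
  hemisphere W, so the sign is −
Point 3:
  φ: split at 2 digits → 03° and 23.5957′; 3 + 23.5957/60 = 3.3932617
  N → positive
  λ: split at 3 digits → 000° and 17.9251′; 0 + 17.9251/60 = 0.2987517
  E ⇒ keep positive
Point 4:
  φ: degrees = first 2 digits = 38, minutes = 22.5923; 38 + 22.5923/60 = 38.3765383
  N → positive
  λ: split at 3 digits → 146° and 47.562′; 146 + 47.562/60 = 146.7927000
  W ⇒ negate
Point 5:
  φ: split at 2 digits → 21° and 33.357′; 21 + 33.357/60 = 21.5559500
  N ⇒ keep positive
  λ: degrees = first 3 digits = 13, minutes = 45.7735; 13 + 45.7735/60 = 13.7628917
  W → negative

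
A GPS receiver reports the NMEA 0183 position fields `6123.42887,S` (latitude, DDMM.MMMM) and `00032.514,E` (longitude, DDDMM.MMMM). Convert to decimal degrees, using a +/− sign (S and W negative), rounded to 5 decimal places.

-61.39048, 0.54190

φ: split at 2 digits → 61° and 23.42887′; 61 + 23.42887/60 = 61.390481
S → negative
Longitude: degrees = first 3 digits = 0, minutes = 32.514; 0 + 32.514/60 = 0.541900
E ⇒ keep positive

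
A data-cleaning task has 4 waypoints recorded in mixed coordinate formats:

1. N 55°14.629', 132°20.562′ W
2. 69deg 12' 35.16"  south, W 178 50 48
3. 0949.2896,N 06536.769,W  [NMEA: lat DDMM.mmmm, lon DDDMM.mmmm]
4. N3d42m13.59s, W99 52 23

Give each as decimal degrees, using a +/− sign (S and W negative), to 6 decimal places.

Point 1:
  φ: 14.629′ = 0.243817°; total 55.2438167
  N ⇒ keep positive
  Lon: 20.562′ = 0.342700°; total 132.3427000
  hemisphere W, so the sign is −
Point 2:
  φ: 69° + 12/60 + 35.16/3600 = 69 + 0.200000 + 0.009767 = 69.2097667
  S ⇒ negate
  λ: 50′ + 48″ = 50.80000′; 178 + 50.80000/60 = 178.8466667
  hemisphere W, so the sign is −
Point 3:
  Latitude: degrees = first 2 digits = 9, minutes = 49.2896; 9 + 49.2896/60 = 9.8214933
  N → positive
  Lon: degrees = first 3 digits = 65, minutes = 36.769; 65 + 36.769/60 = 65.6128167
  W ⇒ negate
Point 4:
  Lat: 3° + 42/60 + 13.59/3600 = 3 + 0.700000 + 0.003775 = 3.7037750
  N → positive
  Longitude: 52′ + 23″ = 52.38333′; 99 + 52.38333/60 = 99.8730556
  hemisphere W, so the sign is −

1. 55.243817, -132.342700
2. -69.209767, -178.846667
3. 9.821493, -65.612817
4. 3.703775, -99.873056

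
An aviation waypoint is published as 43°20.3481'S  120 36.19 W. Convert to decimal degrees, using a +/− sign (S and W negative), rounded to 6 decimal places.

-43.339135, -120.603167

Lat: 43 + 20.3481/60 = 43.3391350
S ⇒ negate
Lon: 120 + 36.19/60 = 120.6031667
W → negative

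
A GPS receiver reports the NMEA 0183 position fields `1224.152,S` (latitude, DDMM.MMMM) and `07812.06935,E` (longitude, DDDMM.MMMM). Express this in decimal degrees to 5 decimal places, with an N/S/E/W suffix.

Latitude: split at 2 digits → 12° and 24.152′; 12 + 24.152/60 = 12.402533
Longitude: degrees = first 3 digits = 78, minutes = 12.06935; 78 + 12.06935/60 = 78.201156

12.40253° S, 78.20116° E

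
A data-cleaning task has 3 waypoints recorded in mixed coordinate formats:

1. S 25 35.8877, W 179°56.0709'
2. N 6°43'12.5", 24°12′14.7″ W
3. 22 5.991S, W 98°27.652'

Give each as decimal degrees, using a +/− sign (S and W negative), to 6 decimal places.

Point 1:
  Lat: 35.8877′ = 0.598128°; total 25.5981283
  hemisphere S, so the sign is −
  Longitude: 179 + 56.0709/60 = 179.9345150
  W ⇒ negate
Point 2:
  Lat: 6° + 43/60 + 12.5/3600 = 6 + 0.716667 + 0.003472 = 6.7201389
  N ⇒ keep positive
  Lon: 24 + 12/60 + 14.7/3600 = 24.2040833
  W ⇒ negate
Point 3:
  Lat: 22 + 5.991/60 = 22.0998500
  S ⇒ negate
  Longitude: 27.652′ = 0.460867°; total 98.4608667
  W ⇒ negate

1. -25.598128, -179.934515
2. 6.720139, -24.204083
3. -22.099850, -98.460867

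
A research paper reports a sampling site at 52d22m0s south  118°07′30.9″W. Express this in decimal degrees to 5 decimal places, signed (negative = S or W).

-52.36667, -118.12525

Lat: 52 + 22/60 + 0/3600 = 52.366667
hemisphere S, so the sign is −
λ: 118 + 7/60 + 30.9/3600 = 118.125250
hemisphere W, so the sign is −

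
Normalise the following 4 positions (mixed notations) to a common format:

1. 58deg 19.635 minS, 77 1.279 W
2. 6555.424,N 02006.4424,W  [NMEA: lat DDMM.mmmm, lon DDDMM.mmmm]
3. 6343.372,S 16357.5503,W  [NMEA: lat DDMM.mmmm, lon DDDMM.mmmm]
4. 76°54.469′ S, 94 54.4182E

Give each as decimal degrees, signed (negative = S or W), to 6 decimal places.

1. -58.327250, -77.021317
2. 65.923733, -20.107373
3. -63.722867, -163.959172
4. -76.907817, 94.906970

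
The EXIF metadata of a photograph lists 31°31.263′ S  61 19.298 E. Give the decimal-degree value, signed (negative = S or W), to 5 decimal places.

Lat: 31.263′ = 0.521050°; total 31.521050
S → negative
λ: 19.298′ = 0.321633°; total 61.321633
E → positive

-31.52105, 61.32163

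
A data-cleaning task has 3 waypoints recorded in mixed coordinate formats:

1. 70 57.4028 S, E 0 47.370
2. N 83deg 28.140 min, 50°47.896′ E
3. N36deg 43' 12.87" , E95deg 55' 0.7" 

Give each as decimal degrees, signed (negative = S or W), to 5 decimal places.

1. -70.95671, 0.78950
2. 83.46900, 50.79827
3. 36.72024, 95.91686

Point 1:
  φ: 57.4028′ = 0.956713°; total 70.956713
  S → negative
  λ: 47.37′ = 0.789500°; total 0.789500
  E → positive
Point 2:
  Lat: 83 + 28.14/60 = 83.469000
  N ⇒ keep positive
  Longitude: 50 + 47.896/60 = 50.798267
  E → positive
Point 3:
  φ: 36 + 43/60 + 12.87/3600 = 36.720242
  N ⇒ keep positive
  Lon: 95 + 55/60 + 0.7/3600 = 95.916861
  E → positive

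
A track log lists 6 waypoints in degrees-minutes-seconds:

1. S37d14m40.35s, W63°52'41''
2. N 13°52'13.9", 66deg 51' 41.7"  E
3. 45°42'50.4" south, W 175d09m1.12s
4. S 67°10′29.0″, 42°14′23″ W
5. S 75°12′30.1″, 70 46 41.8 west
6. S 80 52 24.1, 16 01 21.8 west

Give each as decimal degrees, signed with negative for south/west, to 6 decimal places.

Point 1:
  φ: 37° + 14/60 + 40.35/3600 = 37 + 0.233333 + 0.011208 = 37.2445417
  S → negative
  Lon: 63 + 52/60 + 41/3600 = 63.8780556
  hemisphere W, so the sign is −
Point 2:
  Lat: 13° + 52/60 + 13.9/3600 = 13 + 0.866667 + 0.003861 = 13.8705278
  N → positive
  Lon: 66 + 51/60 + 41.7/3600 = 66.8615833
  E ⇒ keep positive
Point 3:
  Latitude: 45° + 42/60 + 50.4/3600 = 45 + 0.700000 + 0.014000 = 45.7140000
  hemisphere S, so the sign is −
  Lon: 175 + 9/60 + 1.12/3600 = 175.1503111
  W → negative
Point 4:
  Latitude: 10′ + 29″ = 10.48333′; 67 + 10.48333/60 = 67.1747222
  S → negative
  λ: 42° + 14/60 + 23/3600 = 42 + 0.233333 + 0.006389 = 42.2397222
  hemisphere W, so the sign is −
Point 5:
  φ: 75 + 12/60 + 30.1/3600 = 75.2083611
  S ⇒ negate
  Lon: 70 + 46/60 + 41.8/3600 = 70.7782778
  W → negative
Point 6:
  Lat: 80 + 52/60 + 24.1/3600 = 80.8733611
  hemisphere S, so the sign is −
  λ: 16 + 1/60 + 21.8/3600 = 16.0227222
  hemisphere W, so the sign is −

1. -37.244542, -63.878056
2. 13.870528, 66.861583
3. -45.714000, -175.150311
4. -67.174722, -42.239722
5. -75.208361, -70.778278
6. -80.873361, -16.022722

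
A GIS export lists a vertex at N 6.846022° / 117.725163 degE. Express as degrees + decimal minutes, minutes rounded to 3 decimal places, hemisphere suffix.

6° 50.761′ N, 117° 43.510′ E

Latitude: fractional part 0.846022 → 50.76132 minutes
λ: 117° + 0.725163 × 60 = 117° 43.50978′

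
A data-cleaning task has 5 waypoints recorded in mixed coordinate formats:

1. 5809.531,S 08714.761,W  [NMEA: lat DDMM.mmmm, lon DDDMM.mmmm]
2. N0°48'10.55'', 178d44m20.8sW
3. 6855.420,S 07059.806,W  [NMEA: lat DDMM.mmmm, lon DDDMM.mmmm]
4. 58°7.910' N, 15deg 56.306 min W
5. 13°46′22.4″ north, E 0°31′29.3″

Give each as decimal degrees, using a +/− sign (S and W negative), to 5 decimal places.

Point 1:
  Lat: split at 2 digits → 58° and 9.531′; 58 + 9.531/60 = 58.158850
  S → negative
  Longitude: split at 3 digits → 087° and 14.761′; 87 + 14.761/60 = 87.246017
  W ⇒ negate
Point 2:
  Lat: 0 + 48/60 + 10.55/3600 = 0.802931
  N ⇒ keep positive
  λ: 44′ + 20.8″ = 44.34667′; 178 + 44.34667/60 = 178.739111
  W → negative
Point 3:
  Latitude: degrees = first 2 digits = 68, minutes = 55.42; 68 + 55.42/60 = 68.923667
  S ⇒ negate
  λ: split at 3 digits → 070° and 59.806′; 70 + 59.806/60 = 70.996767
  hemisphere W, so the sign is −
Point 4:
  φ: 58 + 7.91/60 = 58.131833
  N ⇒ keep positive
  Lon: 15 + 56.306/60 = 15.938433
  W → negative
Point 5:
  Lat: 13° + 46/60 + 22.4/3600 = 13 + 0.766667 + 0.006222 = 13.772889
  N ⇒ keep positive
  Longitude: 31′ + 29.3″ = 31.48833′; 0 + 31.48833/60 = 0.524806
  E ⇒ keep positive

1. -58.15885, -87.24602
2. 0.80293, -178.73911
3. -68.92367, -70.99677
4. 58.13183, -15.93843
5. 13.77289, 0.52481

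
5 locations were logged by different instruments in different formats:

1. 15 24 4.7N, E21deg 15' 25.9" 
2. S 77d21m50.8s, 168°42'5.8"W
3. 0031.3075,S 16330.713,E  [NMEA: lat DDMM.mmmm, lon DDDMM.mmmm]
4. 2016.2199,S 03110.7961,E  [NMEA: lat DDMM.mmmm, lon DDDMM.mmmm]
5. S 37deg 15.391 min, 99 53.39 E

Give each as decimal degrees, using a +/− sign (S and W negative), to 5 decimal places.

Point 1:
  Lat: 24′ + 4.7″ = 24.07833′; 15 + 24.07833/60 = 15.401306
  N ⇒ keep positive
  λ: 21° + 15/60 + 25.9/3600 = 21 + 0.250000 + 0.007194 = 21.257194
  E → positive
Point 2:
  Latitude: 77° + 21/60 + 50.8/3600 = 77 + 0.350000 + 0.014111 = 77.364111
  S → negative
  λ: 168 + 42/60 + 5.8/3600 = 168.701611
  W → negative
Point 3:
  Lat: degrees = first 2 digits = 0, minutes = 31.3075; 0 + 31.3075/60 = 0.521792
  S → negative
  λ: degrees = first 3 digits = 163, minutes = 30.713; 163 + 30.713/60 = 163.511883
  E → positive
Point 4:
  φ: degrees = first 2 digits = 20, minutes = 16.2199; 20 + 16.2199/60 = 20.270332
  S → negative
  λ: degrees = first 3 digits = 31, minutes = 10.7961; 31 + 10.7961/60 = 31.179935
  E ⇒ keep positive
Point 5:
  Lat: 37 + 15.391/60 = 37.256517
  S → negative
  λ: 53.39′ = 0.889833°; total 99.889833
  E ⇒ keep positive

1. 15.40131, 21.25719
2. -77.36411, -168.70161
3. -0.52179, 163.51188
4. -20.27033, 31.17994
5. -37.25652, 99.88983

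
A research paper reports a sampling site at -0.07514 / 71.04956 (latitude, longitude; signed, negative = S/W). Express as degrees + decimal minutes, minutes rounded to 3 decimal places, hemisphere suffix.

0° 4.508′ S, 71° 2.974′ E

Latitude is negative → S; |value| = 0.075140
Lat: 0° + 0.075140 × 60 = 0° 4.50840′
λ: 71° + 0.049560 × 60 = 71° 2.97360′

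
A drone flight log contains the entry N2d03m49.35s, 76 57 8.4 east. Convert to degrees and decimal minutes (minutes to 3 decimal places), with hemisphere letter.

2° 3.823′ N, 76° 57.140′ E

Latitude: seconds/60 = 0.82250; minutes = 3 + 0.82250 = 3.82250
Lon: 57 + 8.4/60 = 57.14000′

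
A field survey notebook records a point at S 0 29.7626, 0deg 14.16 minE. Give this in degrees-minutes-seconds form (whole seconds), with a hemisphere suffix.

Lat: fractional minutes 0.76260 × 60 = 45.76″
Lon: fractional minutes 0.16000 × 60 = 9.60″

0°29′46″ S, 0°14′10″ E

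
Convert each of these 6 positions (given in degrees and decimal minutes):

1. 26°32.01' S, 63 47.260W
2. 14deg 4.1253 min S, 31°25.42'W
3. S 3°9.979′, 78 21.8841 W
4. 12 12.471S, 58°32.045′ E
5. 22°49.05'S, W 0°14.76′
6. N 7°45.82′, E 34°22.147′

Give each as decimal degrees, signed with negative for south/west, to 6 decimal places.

1. -26.533500, -63.787667
2. -14.068755, -31.423667
3. -3.166317, -78.364735
4. -12.207850, 58.534083
5. -22.817500, -0.246000
6. 7.763667, 34.369117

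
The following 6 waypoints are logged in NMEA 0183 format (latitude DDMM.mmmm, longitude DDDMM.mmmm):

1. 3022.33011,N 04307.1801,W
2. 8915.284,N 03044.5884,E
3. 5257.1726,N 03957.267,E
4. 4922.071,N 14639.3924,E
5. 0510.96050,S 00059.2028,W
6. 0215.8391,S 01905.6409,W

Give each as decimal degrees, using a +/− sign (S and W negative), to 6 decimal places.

1. 30.372169, -43.119668
2. 89.254733, 30.743140
3. 52.952877, 39.954450
4. 49.367850, 146.656540
5. -5.182675, -0.986713
6. -2.263985, -19.094015

Point 1:
  Latitude: degrees = first 2 digits = 30, minutes = 22.33011; 30 + 22.33011/60 = 30.3721685
  N → positive
  Lon: split at 3 digits → 043° and 7.1801′; 43 + 7.1801/60 = 43.1196683
  W ⇒ negate
Point 2:
  Lat: degrees = first 2 digits = 89, minutes = 15.284; 89 + 15.284/60 = 89.2547333
  N → positive
  Longitude: split at 3 digits → 030° and 44.5884′; 30 + 44.5884/60 = 30.7431400
  E ⇒ keep positive
Point 3:
  Latitude: degrees = first 2 digits = 52, minutes = 57.1726; 52 + 57.1726/60 = 52.9528767
  N ⇒ keep positive
  Lon: degrees = first 3 digits = 39, minutes = 57.267; 39 + 57.267/60 = 39.9544500
  E → positive
Point 4:
  φ: degrees = first 2 digits = 49, minutes = 22.071; 49 + 22.071/60 = 49.3678500
  N → positive
  λ: split at 3 digits → 146° and 39.3924′; 146 + 39.3924/60 = 146.6565400
  E ⇒ keep positive
Point 5:
  Latitude: split at 2 digits → 05° and 10.9605′; 5 + 10.9605/60 = 5.1826750
  S ⇒ negate
  Longitude: degrees = first 3 digits = 0, minutes = 59.2028; 0 + 59.2028/60 = 0.9867133
  W → negative
Point 6:
  φ: split at 2 digits → 02° and 15.8391′; 2 + 15.8391/60 = 2.2639850
  S ⇒ negate
  Longitude: split at 3 digits → 019° and 5.6409′; 19 + 5.6409/60 = 19.0940150
  W → negative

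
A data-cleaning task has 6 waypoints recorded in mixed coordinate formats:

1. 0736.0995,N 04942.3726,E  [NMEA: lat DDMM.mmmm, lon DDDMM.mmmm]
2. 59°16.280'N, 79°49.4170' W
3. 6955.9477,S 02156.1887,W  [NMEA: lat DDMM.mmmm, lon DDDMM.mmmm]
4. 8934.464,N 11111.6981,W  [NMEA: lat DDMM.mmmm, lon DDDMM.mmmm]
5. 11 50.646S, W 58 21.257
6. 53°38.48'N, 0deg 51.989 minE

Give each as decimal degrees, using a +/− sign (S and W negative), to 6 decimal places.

1. 7.601658, 49.706210
2. 59.271333, -79.823617
3. -69.932462, -21.936478
4. 89.574400, -111.194968
5. -11.844100, -58.354283
6. 53.641333, 0.866483

Point 1:
  φ: degrees = first 2 digits = 7, minutes = 36.0995; 7 + 36.0995/60 = 7.6016583
  N → positive
  λ: split at 3 digits → 049° and 42.3726′; 49 + 42.3726/60 = 49.7062100
  E ⇒ keep positive
Point 2:
  Lat: 59 + 16.28/60 = 59.2713333
  N ⇒ keep positive
  λ: 49.417′ = 0.823617°; total 79.8236167
  hemisphere W, so the sign is −
Point 3:
  Lat: degrees = first 2 digits = 69, minutes = 55.9477; 69 + 55.9477/60 = 69.9324617
  S ⇒ negate
  λ: degrees = first 3 digits = 21, minutes = 56.1887; 21 + 56.1887/60 = 21.9364783
  W ⇒ negate
Point 4:
  Lat: split at 2 digits → 89° and 34.464′; 89 + 34.464/60 = 89.5744000
  N ⇒ keep positive
  Longitude: split at 3 digits → 111° and 11.6981′; 111 + 11.6981/60 = 111.1949683
  W → negative
Point 5:
  φ: 11 + 50.646/60 = 11.8441000
  S ⇒ negate
  Lon: 58 + 21.257/60 = 58.3542833
  W → negative
Point 6:
  Lat: 38.48′ = 0.641333°; total 53.6413333
  N ⇒ keep positive
  Longitude: 0 + 51.989/60 = 0.8664833
  E ⇒ keep positive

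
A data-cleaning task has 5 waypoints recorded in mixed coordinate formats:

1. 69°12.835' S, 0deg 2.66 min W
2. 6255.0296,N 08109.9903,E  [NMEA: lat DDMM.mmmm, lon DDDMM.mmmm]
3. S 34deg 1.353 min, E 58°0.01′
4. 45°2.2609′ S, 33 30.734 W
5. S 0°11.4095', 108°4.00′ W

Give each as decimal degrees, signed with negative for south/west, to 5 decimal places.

Point 1:
  Lat: 69 + 12.835/60 = 69.213917
  S → negative
  Lon: 2.66′ = 0.044333°; total 0.044333
  W ⇒ negate
Point 2:
  Latitude: split at 2 digits → 62° and 55.0296′; 62 + 55.0296/60 = 62.917160
  N → positive
  Longitude: split at 3 digits → 081° and 9.9903′; 81 + 9.9903/60 = 81.166505
  E ⇒ keep positive
Point 3:
  Lat: 1.353′ = 0.022550°; total 34.022550
  S → negative
  Longitude: 0.01′ = 0.000167°; total 58.000167
  E ⇒ keep positive
Point 4:
  Lat: 45 + 2.2609/60 = 45.037682
  S ⇒ negate
  Longitude: 33 + 30.734/60 = 33.512233
  W ⇒ negate
Point 5:
  Latitude: 11.4095′ = 0.190158°; total 0.190158
  S ⇒ negate
  λ: 4′ = 0.066667°; total 108.066667
  W ⇒ negate

1. -69.21392, -0.04433
2. 62.91716, 81.16651
3. -34.02255, 58.00017
4. -45.03768, -33.51223
5. -0.19016, -108.06667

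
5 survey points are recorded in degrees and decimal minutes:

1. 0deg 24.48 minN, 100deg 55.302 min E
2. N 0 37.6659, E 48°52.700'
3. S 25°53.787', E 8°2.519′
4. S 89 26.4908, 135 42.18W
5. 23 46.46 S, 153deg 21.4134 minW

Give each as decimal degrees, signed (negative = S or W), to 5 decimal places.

Point 1:
  Lat: 24.48′ = 0.408000°; total 0.408000
  N → positive
  λ: 100 + 55.302/60 = 100.921700
  E ⇒ keep positive
Point 2:
  Lat: 0 + 37.6659/60 = 0.627765
  N ⇒ keep positive
  Longitude: 48 + 52.7/60 = 48.878333
  E ⇒ keep positive
Point 3:
  φ: 53.787′ = 0.896450°; total 25.896450
  S ⇒ negate
  Lon: 8 + 2.519/60 = 8.041983
  E → positive
Point 4:
  φ: 26.4908′ = 0.441513°; total 89.441513
  S → negative
  Lon: 42.18′ = 0.703000°; total 135.703000
  hemisphere W, so the sign is −
Point 5:
  Lat: 23 + 46.46/60 = 23.774333
  S ⇒ negate
  λ: 153 + 21.4134/60 = 153.356890
  W → negative

1. 0.40800, 100.92170
2. 0.62777, 48.87833
3. -25.89645, 8.04198
4. -89.44151, -135.70300
5. -23.77433, -153.35689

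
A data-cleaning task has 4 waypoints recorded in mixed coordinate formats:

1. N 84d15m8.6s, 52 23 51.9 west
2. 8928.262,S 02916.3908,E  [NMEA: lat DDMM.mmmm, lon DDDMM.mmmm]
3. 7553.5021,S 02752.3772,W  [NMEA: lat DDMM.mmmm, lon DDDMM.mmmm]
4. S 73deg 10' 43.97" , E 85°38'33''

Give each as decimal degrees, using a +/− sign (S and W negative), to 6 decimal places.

Point 1:
  Lat: 84 + 15/60 + 8.6/3600 = 84.2523889
  N → positive
  Longitude: 23′ + 51.9″ = 23.86500′; 52 + 23.86500/60 = 52.3977500
  hemisphere W, so the sign is −
Point 2:
  φ: degrees = first 2 digits = 89, minutes = 28.262; 89 + 28.262/60 = 89.4710333
  hemisphere S, so the sign is −
  Longitude: degrees = first 3 digits = 29, minutes = 16.3908; 29 + 16.3908/60 = 29.2731800
  E → positive
Point 3:
  Lat: split at 2 digits → 75° and 53.5021′; 75 + 53.5021/60 = 75.8917017
  S → negative
  Longitude: split at 3 digits → 027° and 52.3772′; 27 + 52.3772/60 = 27.8729533
  W → negative
Point 4:
  Lat: 73° + 10/60 + 43.97/3600 = 73 + 0.166667 + 0.012214 = 73.1788806
  hemisphere S, so the sign is −
  Longitude: 85° + 38/60 + 33/3600 = 85 + 0.633333 + 0.009167 = 85.6425000
  E → positive

1. 84.252389, -52.397750
2. -89.471033, 29.273180
3. -75.891702, -27.872953
4. -73.178881, 85.642500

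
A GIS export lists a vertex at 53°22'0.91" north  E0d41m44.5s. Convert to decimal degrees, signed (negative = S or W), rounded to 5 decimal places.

53.36692, 0.69569

φ: 53° + 22/60 + 0.91/3600 = 53 + 0.366667 + 0.000253 = 53.366919
N ⇒ keep positive
Longitude: 0° + 41/60 + 44.5/3600 = 0 + 0.683333 + 0.012361 = 0.695694
E → positive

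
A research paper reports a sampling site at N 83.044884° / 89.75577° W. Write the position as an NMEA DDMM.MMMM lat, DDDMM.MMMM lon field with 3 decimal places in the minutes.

Lat: fractional part 0.044884 → 2.69304 minutes
Lon: 89° + 0.755770 × 60 = 89° 45.34620′

8302.693,N / 08945.346,W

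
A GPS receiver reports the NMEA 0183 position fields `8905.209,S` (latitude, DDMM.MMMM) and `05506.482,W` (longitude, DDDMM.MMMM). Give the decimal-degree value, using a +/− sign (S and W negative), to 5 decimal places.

-89.08682, -55.10803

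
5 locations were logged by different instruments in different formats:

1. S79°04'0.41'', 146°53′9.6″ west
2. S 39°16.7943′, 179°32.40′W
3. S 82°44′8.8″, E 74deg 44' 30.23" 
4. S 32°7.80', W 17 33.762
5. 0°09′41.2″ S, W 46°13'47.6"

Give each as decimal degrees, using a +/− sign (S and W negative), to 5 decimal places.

Point 1:
  Lat: 4′ + 0.41″ = 4.00683′; 79 + 4.00683/60 = 79.066781
  S → negative
  λ: 53′ + 9.6″ = 53.16000′; 146 + 53.16000/60 = 146.886000
  W → negative
Point 2:
  φ: 39 + 16.7943/60 = 39.279905
  S → negative
  Longitude: 179 + 32.4/60 = 179.540000
  W ⇒ negate
Point 3:
  φ: 44′ + 8.8″ = 44.14667′; 82 + 44.14667/60 = 82.735778
  S → negative
  λ: 74° + 44/60 + 30.23/3600 = 74 + 0.733333 + 0.008397 = 74.741731
  E → positive
Point 4:
  Latitude: 7.8′ = 0.130000°; total 32.130000
  S → negative
  Longitude: 33.762′ = 0.562700°; total 17.562700
  W → negative
Point 5:
  Latitude: 0° + 9/60 + 41.2/3600 = 0 + 0.150000 + 0.011444 = 0.161444
  S → negative
  λ: 46 + 13/60 + 47.6/3600 = 46.229889
  W ⇒ negate

1. -79.06678, -146.88600
2. -39.27991, -179.54000
3. -82.73578, 74.74173
4. -32.13000, -17.56270
5. -0.16144, -46.22989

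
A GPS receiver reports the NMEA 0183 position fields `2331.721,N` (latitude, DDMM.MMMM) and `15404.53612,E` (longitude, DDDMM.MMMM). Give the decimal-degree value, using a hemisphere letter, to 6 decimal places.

23.528683° N, 154.075602° E

Lat: split at 2 digits → 23° and 31.721′; 23 + 31.721/60 = 23.5286833
Lon: degrees = first 3 digits = 154, minutes = 4.53612; 154 + 4.53612/60 = 154.0756020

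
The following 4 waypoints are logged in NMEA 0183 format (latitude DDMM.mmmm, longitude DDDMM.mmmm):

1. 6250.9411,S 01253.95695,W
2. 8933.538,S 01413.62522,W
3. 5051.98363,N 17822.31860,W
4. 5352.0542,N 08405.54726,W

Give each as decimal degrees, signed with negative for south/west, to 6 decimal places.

1. -62.849018, -12.899283
2. -89.558967, -14.227087
3. 50.866394, -178.371977
4. 53.867570, -84.092454

Point 1:
  Latitude: split at 2 digits → 62° and 50.9411′; 62 + 50.9411/60 = 62.8490183
  hemisphere S, so the sign is −
  Longitude: split at 3 digits → 012° and 53.95695′; 12 + 53.95695/60 = 12.8992825
  hemisphere W, so the sign is −
Point 2:
  Lat: degrees = first 2 digits = 89, minutes = 33.538; 89 + 33.538/60 = 89.5589667
  S → negative
  Lon: degrees = first 3 digits = 14, minutes = 13.62522; 14 + 13.62522/60 = 14.2270870
  hemisphere W, so the sign is −
Point 3:
  φ: split at 2 digits → 50° and 51.98363′; 50 + 51.98363/60 = 50.8663938
  N → positive
  Lon: degrees = first 3 digits = 178, minutes = 22.3186; 178 + 22.3186/60 = 178.3719767
  hemisphere W, so the sign is −
Point 4:
  φ: split at 2 digits → 53° and 52.0542′; 53 + 52.0542/60 = 53.8675700
  N → positive
  λ: degrees = first 3 digits = 84, minutes = 5.54726; 84 + 5.54726/60 = 84.0924543
  W ⇒ negate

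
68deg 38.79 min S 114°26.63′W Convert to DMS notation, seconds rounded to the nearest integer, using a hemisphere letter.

φ: 38.79000′ → 38′ and 0.79000 × 60 = 47.40″
λ: 26.63000′ → 26′ and 0.63000 × 60 = 37.80″

68°38′47″ S, 114°26′38″ W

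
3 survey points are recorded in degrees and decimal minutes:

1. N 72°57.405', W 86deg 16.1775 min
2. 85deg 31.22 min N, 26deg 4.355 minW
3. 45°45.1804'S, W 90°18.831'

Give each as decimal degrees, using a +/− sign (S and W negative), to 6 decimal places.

Point 1:
  φ: 57.405′ = 0.956750°; total 72.9567500
  N ⇒ keep positive
  Lon: 16.1775′ = 0.269625°; total 86.2696250
  W → negative
Point 2:
  φ: 31.22′ = 0.520333°; total 85.5203333
  N ⇒ keep positive
  Lon: 26 + 4.355/60 = 26.0725833
  W ⇒ negate
Point 3:
  Lat: 45 + 45.1804/60 = 45.7530067
  hemisphere S, so the sign is −
  Lon: 90 + 18.831/60 = 90.3138500
  W ⇒ negate

1. 72.956750, -86.269625
2. 85.520333, -26.072583
3. -45.753007, -90.313850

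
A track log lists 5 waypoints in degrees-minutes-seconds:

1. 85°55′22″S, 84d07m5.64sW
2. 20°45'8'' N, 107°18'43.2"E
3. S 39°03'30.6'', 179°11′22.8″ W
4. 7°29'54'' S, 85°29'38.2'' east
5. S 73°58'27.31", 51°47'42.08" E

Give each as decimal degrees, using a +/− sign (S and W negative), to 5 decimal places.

1. -85.92278, -84.11823
2. 20.75222, 107.31200
3. -39.05850, -179.18967
4. -7.49833, 85.49394
5. -73.97425, 51.79502

Point 1:
  Latitude: 85° + 55/60 + 22/3600 = 85 + 0.916667 + 0.006111 = 85.922778
  S ⇒ negate
  Lon: 84 + 7/60 + 5.64/3600 = 84.118233
  W → negative
Point 2:
  Lat: 20 + 45/60 + 8/3600 = 20.752222
  N ⇒ keep positive
  Lon: 18′ + 43.2″ = 18.72000′; 107 + 18.72000/60 = 107.312000
  E ⇒ keep positive
Point 3:
  Lat: 3′ + 30.6″ = 3.51000′; 39 + 3.51000/60 = 39.058500
  S ⇒ negate
  Lon: 11′ + 22.8″ = 11.38000′; 179 + 11.38000/60 = 179.189667
  hemisphere W, so the sign is −
Point 4:
  Latitude: 29′ + 54″ = 29.90000′; 7 + 29.90000/60 = 7.498333
  hemisphere S, so the sign is −
  Lon: 85° + 29/60 + 38.2/3600 = 85 + 0.483333 + 0.010611 = 85.493944
  E ⇒ keep positive
Point 5:
  Latitude: 58′ + 27.31″ = 58.45517′; 73 + 58.45517/60 = 73.974253
  S → negative
  Longitude: 47′ + 42.08″ = 47.70133′; 51 + 47.70133/60 = 51.795022
  E ⇒ keep positive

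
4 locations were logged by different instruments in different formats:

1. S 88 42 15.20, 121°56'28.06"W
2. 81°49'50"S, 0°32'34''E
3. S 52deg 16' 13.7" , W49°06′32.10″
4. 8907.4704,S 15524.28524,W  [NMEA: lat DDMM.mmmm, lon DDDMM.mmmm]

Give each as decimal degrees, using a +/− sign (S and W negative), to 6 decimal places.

Point 1:
  φ: 42′ + 15.2″ = 42.25333′; 88 + 42.25333/60 = 88.7042222
  S → negative
  λ: 121 + 56/60 + 28.06/3600 = 121.9411278
  W → negative
Point 2:
  φ: 49′ + 50″ = 49.83333′; 81 + 49.83333/60 = 81.8305556
  S ⇒ negate
  Lon: 0° + 32/60 + 34/3600 = 0 + 0.533333 + 0.009444 = 0.5427778
  E → positive
Point 3:
  Latitude: 16′ + 13.7″ = 16.22833′; 52 + 16.22833/60 = 52.2704722
  S → negative
  Lon: 49° + 6/60 + 32.1/3600 = 49 + 0.100000 + 0.008917 = 49.1089167
  hemisphere W, so the sign is −
Point 4:
  Latitude: split at 2 digits → 89° and 7.4704′; 89 + 7.4704/60 = 89.1245067
  S ⇒ negate
  Longitude: split at 3 digits → 155° and 24.28524′; 155 + 24.28524/60 = 155.4047540
  hemisphere W, so the sign is −

1. -88.704222, -121.941128
2. -81.830556, 0.542778
3. -52.270472, -49.108917
4. -89.124507, -155.404754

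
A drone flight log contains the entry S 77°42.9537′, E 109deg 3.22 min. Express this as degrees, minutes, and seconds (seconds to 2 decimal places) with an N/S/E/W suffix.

φ: fractional minutes 0.95370 × 60 = 57.2220″
λ: 3.22000′ → 3′ and 0.22000 × 60 = 13.2000″

77°42′57.22″ S, 109°03′13.20″ E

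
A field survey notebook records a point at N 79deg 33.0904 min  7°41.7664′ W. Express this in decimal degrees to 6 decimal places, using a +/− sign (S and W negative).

79.551507, -7.696107

Lat: 79 + 33.0904/60 = 79.5515067
N ⇒ keep positive
λ: 7 + 41.7664/60 = 7.6961067
W ⇒ negate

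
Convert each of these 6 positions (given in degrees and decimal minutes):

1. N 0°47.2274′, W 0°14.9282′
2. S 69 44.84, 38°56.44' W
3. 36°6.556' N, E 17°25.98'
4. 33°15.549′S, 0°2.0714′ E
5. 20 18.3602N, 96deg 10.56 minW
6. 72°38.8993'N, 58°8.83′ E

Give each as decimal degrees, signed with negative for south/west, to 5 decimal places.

1. 0.78712, -0.24880
2. -69.74733, -38.94067
3. 36.10927, 17.43300
4. -33.25915, 0.03452
5. 20.30600, -96.17600
6. 72.64832, 58.14717

Point 1:
  φ: 0 + 47.2274/60 = 0.787123
  N ⇒ keep positive
  Longitude: 14.9282′ = 0.248803°; total 0.248803
  W ⇒ negate
Point 2:
  Latitude: 44.84′ = 0.747333°; total 69.747333
  S → negative
  Lon: 38 + 56.44/60 = 38.940667
  hemisphere W, so the sign is −
Point 3:
  φ: 36 + 6.556/60 = 36.109267
  N → positive
  Lon: 17 + 25.98/60 = 17.433000
  E → positive
Point 4:
  Latitude: 33 + 15.549/60 = 33.259150
  S → negative
  Longitude: 2.0714′ = 0.034523°; total 0.034523
  E → positive
Point 5:
  Latitude: 20 + 18.3602/60 = 20.306003
  N ⇒ keep positive
  λ: 10.56′ = 0.176000°; total 96.176000
  W ⇒ negate
Point 6:
  Latitude: 72 + 38.8993/60 = 72.648322
  N ⇒ keep positive
  Lon: 8.83′ = 0.147167°; total 58.147167
  E ⇒ keep positive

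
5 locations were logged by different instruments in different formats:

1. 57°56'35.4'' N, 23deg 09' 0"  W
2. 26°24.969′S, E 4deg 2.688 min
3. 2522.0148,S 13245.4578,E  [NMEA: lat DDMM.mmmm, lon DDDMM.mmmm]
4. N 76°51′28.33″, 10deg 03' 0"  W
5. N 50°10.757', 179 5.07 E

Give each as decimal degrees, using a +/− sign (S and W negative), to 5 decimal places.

1. 57.94317, -23.15000
2. -26.41615, 4.04480
3. -25.36691, 132.75763
4. 76.85787, -10.05000
5. 50.17928, 179.08450

Point 1:
  φ: 57° + 56/60 + 35.4/3600 = 57 + 0.933333 + 0.009833 = 57.943167
  N → positive
  Lon: 23° + 9/60 + 0/3600 = 23 + 0.150000 + 0.000000 = 23.150000
  W → negative
Point 2:
  Latitude: 26 + 24.969/60 = 26.416150
  S → negative
  λ: 4 + 2.688/60 = 4.044800
  E → positive
Point 3:
  φ: split at 2 digits → 25° and 22.0148′; 25 + 22.0148/60 = 25.366913
  hemisphere S, so the sign is −
  Lon: split at 3 digits → 132° and 45.4578′; 132 + 45.4578/60 = 132.757630
  E → positive
Point 4:
  Latitude: 51′ + 28.33″ = 51.47217′; 76 + 51.47217/60 = 76.857869
  N ⇒ keep positive
  Lon: 10 + 3/60 + 0/3600 = 10.050000
  W → negative
Point 5:
  φ: 10.757′ = 0.179283°; total 50.179283
  N ⇒ keep positive
  Longitude: 5.07′ = 0.084500°; total 179.084500
  E → positive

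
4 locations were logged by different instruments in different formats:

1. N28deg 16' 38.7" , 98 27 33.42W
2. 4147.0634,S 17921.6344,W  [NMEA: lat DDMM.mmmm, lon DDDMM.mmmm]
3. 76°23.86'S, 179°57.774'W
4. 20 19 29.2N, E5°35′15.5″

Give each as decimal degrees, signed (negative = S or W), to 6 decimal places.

1. 28.277417, -98.459283
2. -41.784390, -179.360573
3. -76.397667, -179.962900
4. 20.324778, 5.587639

Point 1:
  Lat: 28 + 16/60 + 38.7/3600 = 28.2774167
  N → positive
  Lon: 98° + 27/60 + 33.42/3600 = 98 + 0.450000 + 0.009283 = 98.4592833
  W ⇒ negate
Point 2:
  φ: degrees = first 2 digits = 41, minutes = 47.0634; 41 + 47.0634/60 = 41.7843900
  S ⇒ negate
  λ: degrees = first 3 digits = 179, minutes = 21.6344; 179 + 21.6344/60 = 179.3605733
  W ⇒ negate
Point 3:
  Latitude: 23.86′ = 0.397667°; total 76.3976667
  hemisphere S, so the sign is −
  Longitude: 179 + 57.774/60 = 179.9629000
  W ⇒ negate
Point 4:
  Latitude: 20 + 19/60 + 29.2/3600 = 20.3247778
  N ⇒ keep positive
  Longitude: 5 + 35/60 + 15.5/3600 = 5.5876389
  E → positive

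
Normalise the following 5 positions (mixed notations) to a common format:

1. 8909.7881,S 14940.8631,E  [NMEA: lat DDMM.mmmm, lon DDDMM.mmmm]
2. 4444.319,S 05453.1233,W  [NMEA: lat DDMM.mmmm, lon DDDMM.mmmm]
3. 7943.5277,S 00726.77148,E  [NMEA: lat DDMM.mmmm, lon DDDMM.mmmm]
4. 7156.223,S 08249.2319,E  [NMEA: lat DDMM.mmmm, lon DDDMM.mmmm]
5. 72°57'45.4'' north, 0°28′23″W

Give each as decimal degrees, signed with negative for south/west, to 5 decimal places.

Point 1:
  Lat: split at 2 digits → 89° and 9.7881′; 89 + 9.7881/60 = 89.163135
  hemisphere S, so the sign is −
  Lon: degrees = first 3 digits = 149, minutes = 40.8631; 149 + 40.8631/60 = 149.681052
  E → positive
Point 2:
  Lat: degrees = first 2 digits = 44, minutes = 44.319; 44 + 44.319/60 = 44.738650
  hemisphere S, so the sign is −
  Longitude: split at 3 digits → 054° and 53.1233′; 54 + 53.1233/60 = 54.885388
  hemisphere W, so the sign is −
Point 3:
  φ: split at 2 digits → 79° and 43.5277′; 79 + 43.5277/60 = 79.725462
  S → negative
  Lon: degrees = first 3 digits = 7, minutes = 26.77148; 7 + 26.77148/60 = 7.446191
  E ⇒ keep positive
Point 4:
  Latitude: split at 2 digits → 71° and 56.223′; 71 + 56.223/60 = 71.937050
  hemisphere S, so the sign is −
  Lon: split at 3 digits → 082° and 49.2319′; 82 + 49.2319/60 = 82.820532
  E ⇒ keep positive
Point 5:
  Lat: 72 + 57/60 + 45.4/3600 = 72.962611
  N ⇒ keep positive
  λ: 28′ + 23″ = 28.38333′; 0 + 28.38333/60 = 0.473056
  W ⇒ negate

1. -89.16314, 149.68105
2. -44.73865, -54.88539
3. -79.72546, 7.44619
4. -71.93705, 82.82053
5. 72.96261, -0.47306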